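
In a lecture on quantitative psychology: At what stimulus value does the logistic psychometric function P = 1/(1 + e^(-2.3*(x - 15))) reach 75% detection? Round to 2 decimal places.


At P = 0.75: 0.75 = 1/(1 + e^(-k*(x-x0)))
Solving: e^(-k*(x-x0)) = 1/3
x = x0 + ln(3)/k
ln(3) = 1.0986
x = 15 + 1.0986/2.3
= 15 + 0.4777
= 15.48


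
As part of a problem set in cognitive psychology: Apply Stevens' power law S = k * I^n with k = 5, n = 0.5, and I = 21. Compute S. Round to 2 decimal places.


S = 5 * 21^0.5
21^0.5 = 4.5826
S = 5 * 4.5826
= 22.91


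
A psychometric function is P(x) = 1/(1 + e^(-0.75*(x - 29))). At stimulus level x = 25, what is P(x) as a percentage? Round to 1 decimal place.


P(x) = 1/(1 + e^(-0.75*(25 - 29)))
Exponent = -0.75 * -4 = 3.0
e^(3.0) = 20.085537
P = 1/(1 + 20.085537) = 0.047426
Percentage = 4.7


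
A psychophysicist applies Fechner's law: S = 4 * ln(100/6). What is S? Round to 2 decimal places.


S = 4 * ln(100/6)
I/I0 = 16.666667
ln(16.666667) = 2.8134
S = 4 * 2.8134
= 11.25


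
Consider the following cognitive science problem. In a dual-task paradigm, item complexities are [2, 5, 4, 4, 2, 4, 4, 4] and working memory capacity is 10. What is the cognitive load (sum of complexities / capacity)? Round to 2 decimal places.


Total complexity = 2 + 5 + 4 + 4 + 2 + 4 + 4 + 4 = 29
Load = total / capacity = 29 / 10
= 2.90


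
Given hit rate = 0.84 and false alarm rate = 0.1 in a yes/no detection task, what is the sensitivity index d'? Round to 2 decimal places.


d' = z(HR) - z(FAR)
z(0.84) = 0.9945
z(0.1) = -1.2816
d' = 0.9945 - -1.2816
= 2.28


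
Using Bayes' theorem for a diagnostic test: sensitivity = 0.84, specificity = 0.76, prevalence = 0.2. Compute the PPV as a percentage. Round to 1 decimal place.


PPV = (sens * prev) / (sens * prev + (1-spec) * (1-prev))
Numerator = 0.84 * 0.2 = 0.168
P(positive and no disease) = (1 - spec) * (1 - prev) = (1 - 0.76) * (1 - 0.2) = 0.192
Denominator = 0.168 + 0.192 = 0.36
PPV = 0.168 / 0.36 = 0.466667
As percentage = 46.7


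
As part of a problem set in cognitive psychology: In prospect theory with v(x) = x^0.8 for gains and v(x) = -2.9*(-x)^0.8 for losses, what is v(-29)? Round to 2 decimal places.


Since x = -29 < 0, use v(x) = -lambda*(-x)^alpha
(-x) = 29
29^0.8 = 14.7883
v(-29) = -2.9 * 14.7883
= -42.89


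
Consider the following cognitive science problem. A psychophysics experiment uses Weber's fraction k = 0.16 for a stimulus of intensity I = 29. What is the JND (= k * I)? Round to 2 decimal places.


JND = k * I
JND = 0.16 * 29
= 4.64


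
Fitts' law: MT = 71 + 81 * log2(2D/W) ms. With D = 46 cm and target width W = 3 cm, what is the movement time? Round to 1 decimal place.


MT = 71 + 81 * log2(2*46/3)
2D/W = 30.666667
log2(30.666667) = 4.9386
MT = 71 + 81 * 4.9386
= 471.0 ms


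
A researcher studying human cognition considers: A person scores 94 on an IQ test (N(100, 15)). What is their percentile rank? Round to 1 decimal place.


z = (IQ - mean) / SD
z = (94 - 100) / 15 = -0.4
Percentile = Phi(-0.4) * 100
Phi(-0.4) = 0.344578
= 34.5


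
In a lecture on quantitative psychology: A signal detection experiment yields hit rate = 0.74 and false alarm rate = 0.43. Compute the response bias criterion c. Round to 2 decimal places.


c = -0.5 * (z(HR) + z(FAR))
z(0.74) = 0.6433
z(0.43) = -0.1764
c = -0.5 * (0.6433 + -0.1764)
= -0.5 * 0.4669
= -0.23


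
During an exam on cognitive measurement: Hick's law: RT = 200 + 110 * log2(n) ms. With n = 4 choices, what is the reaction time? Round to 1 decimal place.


RT = 200 + 110 * log2(4)
log2(4) = 2.0
RT = 200 + 110 * 2.0
= 200 + 220.0
= 420.0 ms


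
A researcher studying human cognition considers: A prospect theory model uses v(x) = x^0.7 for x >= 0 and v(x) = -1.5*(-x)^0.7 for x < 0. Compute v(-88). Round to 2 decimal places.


Since x = -88 < 0, use v(x) = -lambda*(-x)^alpha
(-x) = 88
88^0.7 = 22.9688
v(-88) = -1.5 * 22.9688
= -34.45


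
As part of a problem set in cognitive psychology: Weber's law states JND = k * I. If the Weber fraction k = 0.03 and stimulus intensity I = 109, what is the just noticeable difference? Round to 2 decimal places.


JND = k * I
JND = 0.03 * 109
= 3.27


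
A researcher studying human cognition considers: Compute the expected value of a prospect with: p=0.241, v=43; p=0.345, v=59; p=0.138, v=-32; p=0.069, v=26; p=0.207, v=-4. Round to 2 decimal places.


EU = sum(p_i * v_i)
0.241 * 43 = 10.363
0.345 * 59 = 20.355
0.138 * -32 = -4.416
0.069 * 26 = 1.794
0.207 * -4 = -0.828
EU = 10.363 + 20.355 + -4.416 + 1.794 + -0.828
= 27.27


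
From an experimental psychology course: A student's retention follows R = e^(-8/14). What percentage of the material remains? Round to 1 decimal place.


R = e^(-t/S)
-t/S = -8/14 = -0.571429
R = e^(-0.571429) = 0.564718
Percentage = 0.564718 * 100
= 56.5


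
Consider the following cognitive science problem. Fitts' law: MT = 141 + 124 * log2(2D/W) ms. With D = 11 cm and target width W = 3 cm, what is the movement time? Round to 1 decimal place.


MT = 141 + 124 * log2(2*11/3)
2D/W = 7.333333
log2(7.333333) = 2.8745
MT = 141 + 124 * 2.8745
= 497.4 ms


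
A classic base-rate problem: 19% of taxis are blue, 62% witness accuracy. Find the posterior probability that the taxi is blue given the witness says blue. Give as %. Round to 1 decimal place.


P(blue | says blue) = P(says blue | blue)*P(blue) / [P(says blue | blue)*P(blue) + P(says blue | not blue)*P(not blue)]
Numerator = 0.62 * 0.19 = 0.1178
False identification = 0.38 * 0.81 = 0.3078
P = 0.1178 / (0.1178 + 0.3078)
= 0.1178 / 0.4256
As percentage = 27.7


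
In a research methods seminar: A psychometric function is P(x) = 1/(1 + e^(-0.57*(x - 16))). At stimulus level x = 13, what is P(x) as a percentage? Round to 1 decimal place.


P(x) = 1/(1 + e^(-0.57*(13 - 16)))
Exponent = -0.57 * -3 = 1.71
e^(1.71) = 5.528961
P = 1/(1 + 5.528961) = 0.153164
Percentage = 15.3


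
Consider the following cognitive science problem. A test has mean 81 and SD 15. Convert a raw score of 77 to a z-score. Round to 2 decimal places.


z = (X - mu) / sigma
= (77 - 81) / 15
= -4 / 15
= -0.27


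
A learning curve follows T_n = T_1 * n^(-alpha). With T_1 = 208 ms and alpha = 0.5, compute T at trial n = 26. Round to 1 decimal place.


T_n = 208 * 26^(-0.5)
26^(-0.5) = 0.196116
T_n = 208 * 0.196116
= 40.8 ms


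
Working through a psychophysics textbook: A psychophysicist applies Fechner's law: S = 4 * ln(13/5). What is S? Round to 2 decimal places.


S = 4 * ln(13/5)
I/I0 = 2.6
ln(2.6) = 0.9555
S = 4 * 0.9555
= 3.82


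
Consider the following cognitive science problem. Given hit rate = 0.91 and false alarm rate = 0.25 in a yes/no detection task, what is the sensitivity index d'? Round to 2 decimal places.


d' = z(HR) - z(FAR)
z(0.91) = 1.3408
z(0.25) = -0.6745
d' = 1.3408 - -0.6745
= 2.02


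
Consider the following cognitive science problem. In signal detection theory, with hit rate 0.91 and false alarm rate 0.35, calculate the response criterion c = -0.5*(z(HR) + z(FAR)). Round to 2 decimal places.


c = -0.5 * (z(HR) + z(FAR))
z(0.91) = 1.3408
z(0.35) = -0.3853
c = -0.5 * (1.3408 + -0.3853)
= -0.5 * 0.9555
= -0.48


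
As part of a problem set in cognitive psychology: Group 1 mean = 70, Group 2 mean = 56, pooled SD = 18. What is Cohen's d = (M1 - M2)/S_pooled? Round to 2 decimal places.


Cohen's d = (M1 - M2) / S_pooled
= (70 - 56) / 18
= 14 / 18
= 0.78


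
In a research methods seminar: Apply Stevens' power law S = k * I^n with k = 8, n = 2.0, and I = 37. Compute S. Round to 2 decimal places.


S = 8 * 37^2.0
37^2.0 = 1369.0
S = 8 * 1369.0
= 10952.00


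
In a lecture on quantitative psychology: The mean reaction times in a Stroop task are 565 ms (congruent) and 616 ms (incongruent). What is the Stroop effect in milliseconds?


Stroop effect = RT(incongruent) - RT(congruent)
= 616 - 565
= 51 ms


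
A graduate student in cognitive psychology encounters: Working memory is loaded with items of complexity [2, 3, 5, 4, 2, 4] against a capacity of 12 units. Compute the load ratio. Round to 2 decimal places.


Total complexity = 2 + 3 + 5 + 4 + 2 + 4 = 20
Load = total / capacity = 20 / 12
= 1.67


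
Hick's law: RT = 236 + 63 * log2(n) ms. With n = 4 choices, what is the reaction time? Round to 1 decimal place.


RT = 236 + 63 * log2(4)
log2(4) = 2.0
RT = 236 + 63 * 2.0
= 236 + 126.0
= 362.0 ms


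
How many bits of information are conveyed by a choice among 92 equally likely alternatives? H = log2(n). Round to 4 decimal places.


H = log2(n)
H = log2(92)
= 6.5236


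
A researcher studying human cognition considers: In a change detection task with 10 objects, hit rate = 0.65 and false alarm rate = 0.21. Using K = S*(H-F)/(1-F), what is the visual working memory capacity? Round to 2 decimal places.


K = S * (H - F) / (1 - F)
H - F = 0.44
1 - F = 0.79
K = 10 * 0.44 / 0.79
= 5.57


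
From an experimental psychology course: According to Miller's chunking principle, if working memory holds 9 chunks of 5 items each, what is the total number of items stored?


Total items = chunks * items_per_chunk
= 9 * 5
= 45


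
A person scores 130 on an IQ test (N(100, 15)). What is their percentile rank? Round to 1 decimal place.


z = (IQ - mean) / SD
z = (130 - 100) / 15 = 2.0
Percentile = Phi(2.0) * 100
Phi(2.0) = 0.97725
= 97.7


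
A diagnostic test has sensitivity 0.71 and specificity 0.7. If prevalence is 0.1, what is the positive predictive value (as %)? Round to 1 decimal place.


PPV = (sens * prev) / (sens * prev + (1-spec) * (1-prev))
Numerator = 0.71 * 0.1 = 0.071
P(positive and no disease) = (1 - spec) * (1 - prev) = (1 - 0.7) * (1 - 0.1) = 0.27
Denominator = 0.071 + 0.27 = 0.341
PPV = 0.071 / 0.341 = 0.208211
As percentage = 20.8


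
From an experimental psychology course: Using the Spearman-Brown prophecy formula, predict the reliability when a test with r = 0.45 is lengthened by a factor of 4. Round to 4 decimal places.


r_new = n*r / (1 + (n-1)*r)
Numerator = 4 * 0.45 = 1.8
Denominator = 1 + 3 * 0.45 = 2.35
r_new = 1.8 / 2.35
= 0.7660


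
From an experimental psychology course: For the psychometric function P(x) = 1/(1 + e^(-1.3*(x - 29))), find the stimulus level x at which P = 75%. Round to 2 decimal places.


At P = 0.75: 0.75 = 1/(1 + e^(-k*(x-x0)))
Solving: e^(-k*(x-x0)) = 1/3
x = x0 + ln(3)/k
ln(3) = 1.0986
x = 29 + 1.0986/1.3
= 29 + 0.8451
= 29.85


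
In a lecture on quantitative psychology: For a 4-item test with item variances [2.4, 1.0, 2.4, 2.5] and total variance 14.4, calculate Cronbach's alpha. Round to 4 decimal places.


alpha = (k/(k-1)) * (1 - sum(s_i^2)/s_total^2)
sum(item variances) = 8.3
k/(k-1) = 4/3 = 1.333333
1 - 8.3/14.4 = 1 - 0.576389 = 0.423611
alpha = 1.333333 * 0.423611
= 0.5648


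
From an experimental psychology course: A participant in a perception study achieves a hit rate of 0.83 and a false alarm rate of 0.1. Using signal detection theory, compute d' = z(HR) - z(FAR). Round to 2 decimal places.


d' = z(HR) - z(FAR)
z(0.83) = 0.9542
z(0.1) = -1.2816
d' = 0.9542 - -1.2816
= 2.24


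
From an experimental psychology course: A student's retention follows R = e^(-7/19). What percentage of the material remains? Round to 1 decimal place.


R = e^(-t/S)
-t/S = -7/19 = -0.368421
R = e^(-0.368421) = 0.691826
Percentage = 0.691826 * 100
= 69.2


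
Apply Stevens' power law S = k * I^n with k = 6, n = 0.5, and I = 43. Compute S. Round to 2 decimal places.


S = 6 * 43^0.5
43^0.5 = 6.5574
S = 6 * 6.5574
= 39.34


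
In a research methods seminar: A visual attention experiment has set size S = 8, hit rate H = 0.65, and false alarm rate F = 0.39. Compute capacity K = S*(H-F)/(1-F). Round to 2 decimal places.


K = S * (H - F) / (1 - F)
H - F = 0.26
1 - F = 0.61
K = 8 * 0.26 / 0.61
= 3.41


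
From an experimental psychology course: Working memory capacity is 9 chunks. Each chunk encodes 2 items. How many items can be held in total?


Total items = chunks * items_per_chunk
= 9 * 2
= 18


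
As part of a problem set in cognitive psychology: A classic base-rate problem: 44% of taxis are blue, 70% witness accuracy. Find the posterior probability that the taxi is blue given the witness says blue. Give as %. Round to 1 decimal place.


P(blue | says blue) = P(says blue | blue)*P(blue) / [P(says blue | blue)*P(blue) + P(says blue | not blue)*P(not blue)]
Numerator = 0.7 * 0.44 = 0.308
False identification = 0.3 * 0.56 = 0.168
P = 0.308 / (0.308 + 0.168)
= 0.308 / 0.476
As percentage = 64.7


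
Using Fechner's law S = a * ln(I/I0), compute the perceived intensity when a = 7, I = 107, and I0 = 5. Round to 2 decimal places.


S = 7 * ln(107/5)
I/I0 = 21.4
ln(21.4) = 3.0634
S = 7 * 3.0634
= 21.44


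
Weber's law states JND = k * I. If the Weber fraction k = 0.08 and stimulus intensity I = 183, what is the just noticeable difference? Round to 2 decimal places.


JND = k * I
JND = 0.08 * 183
= 14.64


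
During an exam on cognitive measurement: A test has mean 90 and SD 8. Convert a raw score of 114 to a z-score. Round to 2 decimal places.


z = (X - mu) / sigma
= (114 - 90) / 8
= 24 / 8
= 3.00


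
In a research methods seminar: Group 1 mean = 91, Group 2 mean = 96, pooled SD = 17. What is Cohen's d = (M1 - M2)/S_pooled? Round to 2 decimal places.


Cohen's d = (M1 - M2) / S_pooled
= (91 - 96) / 17
= -5 / 17
= -0.29


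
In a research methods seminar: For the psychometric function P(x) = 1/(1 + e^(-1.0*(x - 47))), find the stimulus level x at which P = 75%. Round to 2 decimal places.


At P = 0.75: 0.75 = 1/(1 + e^(-k*(x-x0)))
Solving: e^(-k*(x-x0)) = 1/3
x = x0 + ln(3)/k
ln(3) = 1.0986
x = 47 + 1.0986/1.0
= 47 + 1.0986
= 48.10


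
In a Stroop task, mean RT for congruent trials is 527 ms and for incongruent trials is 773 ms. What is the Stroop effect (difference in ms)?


Stroop effect = RT(incongruent) - RT(congruent)
= 773 - 527
= 246 ms


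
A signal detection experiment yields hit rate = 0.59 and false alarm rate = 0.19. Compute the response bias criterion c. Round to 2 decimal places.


c = -0.5 * (z(HR) + z(FAR))
z(0.59) = 0.2275
z(0.19) = -0.8779
c = -0.5 * (0.2275 + -0.8779)
= -0.5 * -0.6504
= 0.33


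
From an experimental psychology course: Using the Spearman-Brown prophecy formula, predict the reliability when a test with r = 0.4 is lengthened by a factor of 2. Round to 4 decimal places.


r_new = n*r / (1 + (n-1)*r)
Numerator = 2 * 0.4 = 0.8
Denominator = 1 + 1 * 0.4 = 1.4
r_new = 0.8 / 1.4
= 0.5714


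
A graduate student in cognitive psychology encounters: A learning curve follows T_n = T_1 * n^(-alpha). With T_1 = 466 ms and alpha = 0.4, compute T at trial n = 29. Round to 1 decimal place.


T_n = 466 * 29^(-0.4)
29^(-0.4) = 0.26004
T_n = 466 * 0.26004
= 121.2 ms


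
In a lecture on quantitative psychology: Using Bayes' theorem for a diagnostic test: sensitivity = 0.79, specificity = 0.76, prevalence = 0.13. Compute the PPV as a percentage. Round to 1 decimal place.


PPV = (sens * prev) / (sens * prev + (1-spec) * (1-prev))
Numerator = 0.79 * 0.13 = 0.1027
P(positive and no disease) = (1 - spec) * (1 - prev) = (1 - 0.76) * (1 - 0.13) = 0.2088
Denominator = 0.1027 + 0.2088 = 0.3115
PPV = 0.1027 / 0.3115 = 0.329695
As percentage = 33.0


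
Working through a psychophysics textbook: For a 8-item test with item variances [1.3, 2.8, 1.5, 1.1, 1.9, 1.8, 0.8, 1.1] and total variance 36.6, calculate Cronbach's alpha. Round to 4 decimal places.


alpha = (k/(k-1)) * (1 - sum(s_i^2)/s_total^2)
sum(item variances) = 12.3
k/(k-1) = 8/7 = 1.142857
1 - 12.3/36.6 = 1 - 0.336066 = 0.663934
alpha = 1.142857 * 0.663934
= 0.7588


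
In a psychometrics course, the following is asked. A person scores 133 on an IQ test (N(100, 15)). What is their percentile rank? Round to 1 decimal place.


z = (IQ - mean) / SD
z = (133 - 100) / 15 = 2.2
Percentile = Phi(2.2) * 100
Phi(2.2) = 0.986097
= 98.6


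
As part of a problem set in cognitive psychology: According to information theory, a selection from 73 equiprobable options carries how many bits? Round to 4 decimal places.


H = log2(n)
H = log2(73)
= 6.1898


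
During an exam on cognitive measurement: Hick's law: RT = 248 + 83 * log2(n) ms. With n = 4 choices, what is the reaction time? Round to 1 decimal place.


RT = 248 + 83 * log2(4)
log2(4) = 2.0
RT = 248 + 83 * 2.0
= 248 + 166.0
= 414.0 ms


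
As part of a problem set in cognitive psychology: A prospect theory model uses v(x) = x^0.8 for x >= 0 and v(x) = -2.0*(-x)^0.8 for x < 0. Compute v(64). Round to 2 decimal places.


Since x = 64 >= 0, use v(x) = x^0.8
64^0.8 = 27.8576
v(64) = 27.86


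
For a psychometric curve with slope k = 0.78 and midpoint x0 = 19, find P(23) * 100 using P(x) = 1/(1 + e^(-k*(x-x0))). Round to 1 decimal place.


P(x) = 1/(1 + e^(-0.78*(23 - 19)))
Exponent = -0.78 * 4 = -3.12
e^(-3.12) = 0.044157
P = 1/(1 + 0.044157) = 0.95771
Percentage = 95.8


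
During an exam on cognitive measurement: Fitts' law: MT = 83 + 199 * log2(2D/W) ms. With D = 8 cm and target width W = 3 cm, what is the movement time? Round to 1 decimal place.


MT = 83 + 199 * log2(2*8/3)
2D/W = 5.333333
log2(5.333333) = 2.415
MT = 83 + 199 * 2.415
= 563.6 ms


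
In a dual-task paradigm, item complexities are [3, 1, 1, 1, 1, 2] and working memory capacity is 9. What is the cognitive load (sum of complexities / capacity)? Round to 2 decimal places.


Total complexity = 3 + 1 + 1 + 1 + 1 + 2 = 9
Load = total / capacity = 9 / 9
= 1.00


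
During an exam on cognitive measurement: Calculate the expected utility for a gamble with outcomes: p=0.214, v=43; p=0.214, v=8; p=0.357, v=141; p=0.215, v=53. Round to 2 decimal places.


EU = sum(p_i * v_i)
0.214 * 43 = 9.202
0.214 * 8 = 1.712
0.357 * 141 = 50.337
0.215 * 53 = 11.395
EU = 9.202 + 1.712 + 50.337 + 11.395
= 72.65


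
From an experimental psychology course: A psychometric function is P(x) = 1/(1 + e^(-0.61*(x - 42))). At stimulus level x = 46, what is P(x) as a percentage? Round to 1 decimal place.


P(x) = 1/(1 + e^(-0.61*(46 - 42)))
Exponent = -0.61 * 4 = -2.44
e^(-2.44) = 0.087161
P = 1/(1 + 0.087161) = 0.919827
Percentage = 92.0


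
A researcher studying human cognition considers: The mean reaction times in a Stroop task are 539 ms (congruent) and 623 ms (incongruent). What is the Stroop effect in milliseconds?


Stroop effect = RT(incongruent) - RT(congruent)
= 623 - 539
= 84 ms


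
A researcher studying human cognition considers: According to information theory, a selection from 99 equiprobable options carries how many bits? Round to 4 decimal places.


H = log2(n)
H = log2(99)
= 6.6294


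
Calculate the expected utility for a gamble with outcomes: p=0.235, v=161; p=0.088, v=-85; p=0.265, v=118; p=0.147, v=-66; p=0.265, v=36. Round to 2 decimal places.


EU = sum(p_i * v_i)
0.235 * 161 = 37.835
0.088 * -85 = -7.48
0.265 * 118 = 31.27
0.147 * -66 = -9.702
0.265 * 36 = 9.54
EU = 37.835 + -7.48 + 31.27 + -9.702 + 9.54
= 61.46


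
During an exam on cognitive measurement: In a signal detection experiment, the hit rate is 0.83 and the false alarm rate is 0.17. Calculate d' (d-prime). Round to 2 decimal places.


d' = z(HR) - z(FAR)
z(0.83) = 0.9542
z(0.17) = -0.9542
d' = 0.9542 - -0.9542
= 1.91


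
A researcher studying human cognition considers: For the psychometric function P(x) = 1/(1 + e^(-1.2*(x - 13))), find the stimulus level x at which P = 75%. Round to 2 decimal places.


At P = 0.75: 0.75 = 1/(1 + e^(-k*(x-x0)))
Solving: e^(-k*(x-x0)) = 1/3
x = x0 + ln(3)/k
ln(3) = 1.0986
x = 13 + 1.0986/1.2
= 13 + 0.9155
= 13.92


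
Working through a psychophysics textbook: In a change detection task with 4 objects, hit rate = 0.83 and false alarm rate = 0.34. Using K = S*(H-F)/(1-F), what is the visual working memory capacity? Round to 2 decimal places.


K = S * (H - F) / (1 - F)
H - F = 0.49
1 - F = 0.66
K = 4 * 0.49 / 0.66
= 2.97


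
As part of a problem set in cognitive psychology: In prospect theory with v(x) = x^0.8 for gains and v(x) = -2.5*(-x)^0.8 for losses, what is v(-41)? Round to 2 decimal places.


Since x = -41 < 0, use v(x) = -lambda*(-x)^alpha
(-x) = 41
41^0.8 = 19.5086
v(-41) = -2.5 * 19.5086
= -48.77


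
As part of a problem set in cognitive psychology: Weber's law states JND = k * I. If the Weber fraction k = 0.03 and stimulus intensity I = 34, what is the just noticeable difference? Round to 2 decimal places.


JND = k * I
JND = 0.03 * 34
= 1.02


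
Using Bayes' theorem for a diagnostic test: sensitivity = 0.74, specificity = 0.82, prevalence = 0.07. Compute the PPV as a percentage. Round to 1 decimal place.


PPV = (sens * prev) / (sens * prev + (1-spec) * (1-prev))
Numerator = 0.74 * 0.07 = 0.0518
P(positive and no disease) = (1 - spec) * (1 - prev) = (1 - 0.82) * (1 - 0.07) = 0.1674
Denominator = 0.0518 + 0.1674 = 0.2192
PPV = 0.0518 / 0.2192 = 0.236314
As percentage = 23.6


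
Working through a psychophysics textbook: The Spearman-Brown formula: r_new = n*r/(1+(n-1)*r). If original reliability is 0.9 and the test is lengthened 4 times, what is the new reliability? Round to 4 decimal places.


r_new = n*r / (1 + (n-1)*r)
Numerator = 4 * 0.9 = 3.6
Denominator = 1 + 3 * 0.9 = 3.7
r_new = 3.6 / 3.7
= 0.9730


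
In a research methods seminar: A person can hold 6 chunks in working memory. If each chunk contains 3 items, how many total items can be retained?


Total items = chunks * items_per_chunk
= 6 * 3
= 18


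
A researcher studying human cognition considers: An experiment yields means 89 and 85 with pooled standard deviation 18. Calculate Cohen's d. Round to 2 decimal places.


Cohen's d = (M1 - M2) / S_pooled
= (89 - 85) / 18
= 4 / 18
= 0.22


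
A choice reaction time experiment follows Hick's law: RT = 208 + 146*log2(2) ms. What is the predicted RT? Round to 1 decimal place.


RT = 208 + 146 * log2(2)
log2(2) = 1.0
RT = 208 + 146 * 1.0
= 208 + 146.0
= 354.0 ms


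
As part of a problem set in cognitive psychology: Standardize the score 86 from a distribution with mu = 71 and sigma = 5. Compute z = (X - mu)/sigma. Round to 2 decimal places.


z = (X - mu) / sigma
= (86 - 71) / 5
= 15 / 5
= 3.00


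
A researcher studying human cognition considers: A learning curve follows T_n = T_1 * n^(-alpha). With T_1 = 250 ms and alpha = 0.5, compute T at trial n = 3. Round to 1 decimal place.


T_n = 250 * 3^(-0.5)
3^(-0.5) = 0.57735
T_n = 250 * 0.57735
= 144.3 ms


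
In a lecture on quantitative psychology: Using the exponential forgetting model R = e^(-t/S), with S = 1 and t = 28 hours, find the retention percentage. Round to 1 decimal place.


R = e^(-t/S)
-t/S = -28/1 = -28.0
R = e^(-28.0) = 0.0
Percentage = 0.0 * 100
= 0.0


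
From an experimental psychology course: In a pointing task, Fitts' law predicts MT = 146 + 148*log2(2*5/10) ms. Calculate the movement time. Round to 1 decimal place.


MT = 146 + 148 * log2(2*5/10)
2D/W = 1.0
log2(1.0) = 0.0
MT = 146 + 148 * 0.0
= 146.0 ms


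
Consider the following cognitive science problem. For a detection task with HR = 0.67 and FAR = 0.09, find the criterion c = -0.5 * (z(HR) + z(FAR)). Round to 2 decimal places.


c = -0.5 * (z(HR) + z(FAR))
z(0.67) = 0.4399
z(0.09) = -1.3408
c = -0.5 * (0.4399 + -1.3408)
= -0.5 * -0.9009
= 0.45


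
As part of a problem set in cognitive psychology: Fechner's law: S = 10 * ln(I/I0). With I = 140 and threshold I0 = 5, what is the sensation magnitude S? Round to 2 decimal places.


S = 10 * ln(140/5)
I/I0 = 28.0
ln(28.0) = 3.3322
S = 10 * 3.3322
= 33.32


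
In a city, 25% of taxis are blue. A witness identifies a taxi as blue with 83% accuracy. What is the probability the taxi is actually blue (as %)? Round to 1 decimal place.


P(blue | says blue) = P(says blue | blue)*P(blue) / [P(says blue | blue)*P(blue) + P(says blue | not blue)*P(not blue)]
Numerator = 0.83 * 0.25 = 0.2075
False identification = 0.17 * 0.75 = 0.1275
P = 0.2075 / (0.2075 + 0.1275)
= 0.2075 / 0.335
As percentage = 61.9


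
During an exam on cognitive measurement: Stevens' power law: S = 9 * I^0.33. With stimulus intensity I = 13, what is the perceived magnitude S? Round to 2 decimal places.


S = 9 * 13^0.33
13^0.33 = 2.3313
S = 9 * 2.3313
= 20.98


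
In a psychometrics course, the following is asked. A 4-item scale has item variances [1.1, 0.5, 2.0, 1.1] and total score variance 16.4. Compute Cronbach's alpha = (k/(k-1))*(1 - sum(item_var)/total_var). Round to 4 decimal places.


alpha = (k/(k-1)) * (1 - sum(s_i^2)/s_total^2)
sum(item variances) = 4.7
k/(k-1) = 4/3 = 1.333333
1 - 4.7/16.4 = 1 - 0.286585 = 0.713415
alpha = 1.333333 * 0.713415
= 0.9512


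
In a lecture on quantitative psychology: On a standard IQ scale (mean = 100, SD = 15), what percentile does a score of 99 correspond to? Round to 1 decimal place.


z = (IQ - mean) / SD
z = (99 - 100) / 15 = -0.0667
Percentile = Phi(-0.0667) * 100
Phi(-0.0667) = 0.47341
= 47.3


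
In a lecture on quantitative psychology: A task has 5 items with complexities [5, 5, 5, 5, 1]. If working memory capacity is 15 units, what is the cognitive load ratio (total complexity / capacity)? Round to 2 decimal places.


Total complexity = 5 + 5 + 5 + 5 + 1 = 21
Load = total / capacity = 21 / 15
= 1.40


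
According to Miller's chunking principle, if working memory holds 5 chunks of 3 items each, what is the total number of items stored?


Total items = chunks * items_per_chunk
= 5 * 3
= 15


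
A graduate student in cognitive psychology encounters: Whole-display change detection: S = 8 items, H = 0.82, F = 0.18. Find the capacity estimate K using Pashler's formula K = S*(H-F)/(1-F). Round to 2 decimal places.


K = S * (H - F) / (1 - F)
H - F = 0.64
1 - F = 0.82
K = 8 * 0.64 / 0.82
= 6.24


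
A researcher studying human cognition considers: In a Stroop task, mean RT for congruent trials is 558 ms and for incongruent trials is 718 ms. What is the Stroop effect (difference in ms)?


Stroop effect = RT(incongruent) - RT(congruent)
= 718 - 558
= 160 ms


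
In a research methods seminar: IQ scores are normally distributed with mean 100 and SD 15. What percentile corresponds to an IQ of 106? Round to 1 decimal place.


z = (IQ - mean) / SD
z = (106 - 100) / 15 = 0.4
Percentile = Phi(0.4) * 100
Phi(0.4) = 0.655422
= 65.5


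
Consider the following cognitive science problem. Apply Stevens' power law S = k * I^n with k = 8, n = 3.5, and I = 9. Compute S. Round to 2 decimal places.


S = 8 * 9^3.5
9^3.5 = 2187.0
S = 8 * 2187.0
= 17496.00


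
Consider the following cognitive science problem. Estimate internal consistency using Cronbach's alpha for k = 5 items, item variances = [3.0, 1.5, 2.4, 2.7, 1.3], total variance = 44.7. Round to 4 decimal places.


alpha = (k/(k-1)) * (1 - sum(s_i^2)/s_total^2)
sum(item variances) = 10.9
k/(k-1) = 5/4 = 1.25
1 - 10.9/44.7 = 1 - 0.243848 = 0.756152
alpha = 1.25 * 0.756152
= 0.9452


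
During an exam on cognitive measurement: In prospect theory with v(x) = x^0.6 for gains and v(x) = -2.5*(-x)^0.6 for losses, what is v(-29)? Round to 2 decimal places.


Since x = -29 < 0, use v(x) = -lambda*(-x)^alpha
(-x) = 29
29^0.6 = 7.5412
v(-29) = -2.5 * 7.5412
= -18.85


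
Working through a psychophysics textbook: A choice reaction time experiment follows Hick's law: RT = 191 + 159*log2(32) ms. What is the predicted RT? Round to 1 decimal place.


RT = 191 + 159 * log2(32)
log2(32) = 5.0
RT = 191 + 159 * 5.0
= 191 + 795.0
= 986.0 ms


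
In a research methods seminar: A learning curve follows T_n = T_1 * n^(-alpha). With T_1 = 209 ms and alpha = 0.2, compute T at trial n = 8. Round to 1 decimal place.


T_n = 209 * 8^(-0.2)
8^(-0.2) = 0.659754
T_n = 209 * 0.659754
= 137.9 ms


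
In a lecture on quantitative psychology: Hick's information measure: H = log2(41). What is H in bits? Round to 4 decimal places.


H = log2(n)
H = log2(41)
= 5.3576


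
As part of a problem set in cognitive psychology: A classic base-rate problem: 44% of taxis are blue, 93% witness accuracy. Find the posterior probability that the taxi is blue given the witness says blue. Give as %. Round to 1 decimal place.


P(blue | says blue) = P(says blue | blue)*P(blue) / [P(says blue | blue)*P(blue) + P(says blue | not blue)*P(not blue)]
Numerator = 0.93 * 0.44 = 0.4092
False identification = 0.07 * 0.56 = 0.0392
P = 0.4092 / (0.4092 + 0.0392)
= 0.4092 / 0.4484
As percentage = 91.3


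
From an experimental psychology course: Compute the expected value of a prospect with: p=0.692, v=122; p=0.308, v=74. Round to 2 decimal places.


EU = sum(p_i * v_i)
0.692 * 122 = 84.424
0.308 * 74 = 22.792
EU = 84.424 + 22.792
= 107.22


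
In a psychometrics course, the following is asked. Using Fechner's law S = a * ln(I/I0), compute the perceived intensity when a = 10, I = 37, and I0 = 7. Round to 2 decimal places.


S = 10 * ln(37/7)
I/I0 = 5.285714
ln(5.285714) = 1.665
S = 10 * 1.665
= 16.65


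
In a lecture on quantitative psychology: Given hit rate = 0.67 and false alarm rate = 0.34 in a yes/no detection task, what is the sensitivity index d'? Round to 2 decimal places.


d' = z(HR) - z(FAR)
z(0.67) = 0.4399
z(0.34) = -0.4125
d' = 0.4399 - -0.4125
= 0.85


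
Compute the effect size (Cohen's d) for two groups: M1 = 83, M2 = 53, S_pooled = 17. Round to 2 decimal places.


Cohen's d = (M1 - M2) / S_pooled
= (83 - 53) / 17
= 30 / 17
= 1.76


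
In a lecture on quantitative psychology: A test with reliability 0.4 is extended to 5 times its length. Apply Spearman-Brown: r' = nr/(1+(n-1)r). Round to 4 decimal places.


r_new = n*r / (1 + (n-1)*r)
Numerator = 5 * 0.4 = 2.0
Denominator = 1 + 4 * 0.4 = 2.6
r_new = 2.0 / 2.6
= 0.7692


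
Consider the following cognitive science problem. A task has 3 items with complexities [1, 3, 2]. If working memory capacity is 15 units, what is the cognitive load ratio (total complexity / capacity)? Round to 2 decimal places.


Total complexity = 1 + 3 + 2 = 6
Load = total / capacity = 6 / 15
= 0.40


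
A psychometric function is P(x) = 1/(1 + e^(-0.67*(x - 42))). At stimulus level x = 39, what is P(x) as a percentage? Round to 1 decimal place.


P(x) = 1/(1 + e^(-0.67*(39 - 42)))
Exponent = -0.67 * -3 = 2.01
e^(2.01) = 7.463317
P = 1/(1 + 7.463317) = 0.118157
Percentage = 11.8


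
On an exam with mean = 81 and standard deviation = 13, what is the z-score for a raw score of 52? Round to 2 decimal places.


z = (X - mu) / sigma
= (52 - 81) / 13
= -29 / 13
= -2.23


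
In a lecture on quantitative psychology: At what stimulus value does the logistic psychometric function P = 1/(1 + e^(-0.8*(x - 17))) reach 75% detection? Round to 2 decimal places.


At P = 0.75: 0.75 = 1/(1 + e^(-k*(x-x0)))
Solving: e^(-k*(x-x0)) = 1/3
x = x0 + ln(3)/k
ln(3) = 1.0986
x = 17 + 1.0986/0.8
= 17 + 1.3732
= 18.37


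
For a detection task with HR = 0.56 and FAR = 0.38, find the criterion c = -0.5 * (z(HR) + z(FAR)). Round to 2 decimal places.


c = -0.5 * (z(HR) + z(FAR))
z(0.56) = 0.151
z(0.38) = -0.3055
c = -0.5 * (0.151 + -0.3055)
= -0.5 * -0.1545
= 0.08


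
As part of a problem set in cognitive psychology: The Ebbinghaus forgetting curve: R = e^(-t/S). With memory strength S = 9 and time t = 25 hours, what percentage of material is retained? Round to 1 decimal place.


R = e^(-t/S)
-t/S = -25/9 = -2.777778
R = e^(-2.777778) = 0.062177
Percentage = 0.062177 * 100
= 6.2


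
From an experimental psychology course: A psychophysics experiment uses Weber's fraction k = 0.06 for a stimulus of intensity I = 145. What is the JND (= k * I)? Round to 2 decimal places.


JND = k * I
JND = 0.06 * 145
= 8.70


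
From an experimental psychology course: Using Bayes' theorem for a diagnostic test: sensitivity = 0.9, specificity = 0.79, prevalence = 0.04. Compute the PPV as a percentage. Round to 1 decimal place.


PPV = (sens * prev) / (sens * prev + (1-spec) * (1-prev))
Numerator = 0.9 * 0.04 = 0.036
P(positive and no disease) = (1 - spec) * (1 - prev) = (1 - 0.79) * (1 - 0.04) = 0.2016
Denominator = 0.036 + 0.2016 = 0.2376
PPV = 0.036 / 0.2376 = 0.151515
As percentage = 15.2


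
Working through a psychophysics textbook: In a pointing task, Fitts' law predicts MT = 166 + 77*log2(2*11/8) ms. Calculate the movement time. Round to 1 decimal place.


MT = 166 + 77 * log2(2*11/8)
2D/W = 2.75
log2(2.75) = 1.4594
MT = 166 + 77 * 1.4594
= 278.4 ms


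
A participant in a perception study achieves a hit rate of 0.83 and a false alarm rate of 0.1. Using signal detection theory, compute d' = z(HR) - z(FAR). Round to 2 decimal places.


d' = z(HR) - z(FAR)
z(0.83) = 0.9542
z(0.1) = -1.2816
d' = 0.9542 - -1.2816
= 2.24


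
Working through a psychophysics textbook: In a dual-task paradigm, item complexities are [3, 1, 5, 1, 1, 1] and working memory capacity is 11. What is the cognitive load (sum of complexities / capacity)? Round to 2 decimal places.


Total complexity = 3 + 1 + 5 + 1 + 1 + 1 = 12
Load = total / capacity = 12 / 11
= 1.09


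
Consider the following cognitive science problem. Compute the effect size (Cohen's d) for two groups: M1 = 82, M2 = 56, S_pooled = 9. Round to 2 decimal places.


Cohen's d = (M1 - M2) / S_pooled
= (82 - 56) / 9
= 26 / 9
= 2.89


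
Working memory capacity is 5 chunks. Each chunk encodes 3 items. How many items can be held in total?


Total items = chunks * items_per_chunk
= 5 * 3
= 15


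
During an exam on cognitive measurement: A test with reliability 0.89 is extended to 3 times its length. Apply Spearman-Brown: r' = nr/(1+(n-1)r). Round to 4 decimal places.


r_new = n*r / (1 + (n-1)*r)
Numerator = 3 * 0.89 = 2.67
Denominator = 1 + 2 * 0.89 = 2.78
r_new = 2.67 / 2.78
= 0.9604


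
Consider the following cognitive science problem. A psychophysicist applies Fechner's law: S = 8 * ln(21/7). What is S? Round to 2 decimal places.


S = 8 * ln(21/7)
I/I0 = 3.0
ln(3.0) = 1.0986
S = 8 * 1.0986
= 8.79


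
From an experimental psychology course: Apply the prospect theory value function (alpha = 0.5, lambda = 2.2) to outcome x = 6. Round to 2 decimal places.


Since x = 6 >= 0, use v(x) = x^0.5
6^0.5 = 2.4495
v(6) = 2.45


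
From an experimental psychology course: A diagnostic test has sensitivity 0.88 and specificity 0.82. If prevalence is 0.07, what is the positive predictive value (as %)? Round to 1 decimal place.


PPV = (sens * prev) / (sens * prev + (1-spec) * (1-prev))
Numerator = 0.88 * 0.07 = 0.0616
P(positive and no disease) = (1 - spec) * (1 - prev) = (1 - 0.82) * (1 - 0.07) = 0.1674
Denominator = 0.0616 + 0.1674 = 0.229
PPV = 0.0616 / 0.229 = 0.268996
As percentage = 26.9


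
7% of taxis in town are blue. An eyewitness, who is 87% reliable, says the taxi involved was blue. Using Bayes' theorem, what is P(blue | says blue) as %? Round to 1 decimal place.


P(blue | says blue) = P(says blue | blue)*P(blue) / [P(says blue | blue)*P(blue) + P(says blue | not blue)*P(not blue)]
Numerator = 0.87 * 0.07 = 0.0609
False identification = 0.13 * 0.93 = 0.1209
P = 0.0609 / (0.0609 + 0.1209)
= 0.0609 / 0.1818
As percentage = 33.5


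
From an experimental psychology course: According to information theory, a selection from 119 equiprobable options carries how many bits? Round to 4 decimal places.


H = log2(n)
H = log2(119)
= 6.8948


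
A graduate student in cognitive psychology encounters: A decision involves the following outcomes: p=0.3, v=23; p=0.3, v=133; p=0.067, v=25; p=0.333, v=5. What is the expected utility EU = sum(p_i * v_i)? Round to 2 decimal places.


EU = sum(p_i * v_i)
0.3 * 23 = 6.9
0.3 * 133 = 39.9
0.067 * 25 = 1.675
0.333 * 5 = 1.665
EU = 6.9 + 39.9 + 1.675 + 1.665
= 50.14


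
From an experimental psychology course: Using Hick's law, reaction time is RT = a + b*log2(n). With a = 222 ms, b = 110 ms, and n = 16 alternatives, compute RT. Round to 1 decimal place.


RT = 222 + 110 * log2(16)
log2(16) = 4.0
RT = 222 + 110 * 4.0
= 222 + 440.0
= 662.0 ms


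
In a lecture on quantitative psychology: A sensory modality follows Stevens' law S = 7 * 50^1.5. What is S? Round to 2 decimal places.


S = 7 * 50^1.5
50^1.5 = 353.5534
S = 7 * 353.5534
= 2474.87


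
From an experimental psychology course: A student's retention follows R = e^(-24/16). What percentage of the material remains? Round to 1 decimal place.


R = e^(-t/S)
-t/S = -24/16 = -1.5
R = e^(-1.5) = 0.22313
Percentage = 0.22313 * 100
= 22.3


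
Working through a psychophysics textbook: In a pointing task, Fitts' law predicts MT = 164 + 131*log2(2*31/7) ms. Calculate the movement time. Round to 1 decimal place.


MT = 164 + 131 * log2(2*31/7)
2D/W = 8.857143
log2(8.857143) = 3.1468
MT = 164 + 131 * 3.1468
= 576.2 ms


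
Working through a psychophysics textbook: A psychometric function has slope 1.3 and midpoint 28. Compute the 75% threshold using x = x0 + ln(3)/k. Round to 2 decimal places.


At P = 0.75: 0.75 = 1/(1 + e^(-k*(x-x0)))
Solving: e^(-k*(x-x0)) = 1/3
x = x0 + ln(3)/k
ln(3) = 1.0986
x = 28 + 1.0986/1.3
= 28 + 0.8451
= 28.85


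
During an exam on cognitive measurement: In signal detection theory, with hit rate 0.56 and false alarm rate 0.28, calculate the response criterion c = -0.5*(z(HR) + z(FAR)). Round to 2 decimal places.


c = -0.5 * (z(HR) + z(FAR))
z(0.56) = 0.151
z(0.28) = -0.5828
c = -0.5 * (0.151 + -0.5828)
= -0.5 * -0.4318
= 0.22


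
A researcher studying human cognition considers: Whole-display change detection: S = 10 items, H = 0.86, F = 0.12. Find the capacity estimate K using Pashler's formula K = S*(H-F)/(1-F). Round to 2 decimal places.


K = S * (H - F) / (1 - F)
H - F = 0.74
1 - F = 0.88
K = 10 * 0.74 / 0.88
= 8.41


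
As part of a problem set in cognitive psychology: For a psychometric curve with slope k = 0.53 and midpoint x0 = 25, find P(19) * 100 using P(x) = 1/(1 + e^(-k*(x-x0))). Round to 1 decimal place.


P(x) = 1/(1 + e^(-0.53*(19 - 25)))
Exponent = -0.53 * -6 = 3.18
e^(3.18) = 24.046754
P = 1/(1 + 24.046754) = 0.039925
Percentage = 4.0


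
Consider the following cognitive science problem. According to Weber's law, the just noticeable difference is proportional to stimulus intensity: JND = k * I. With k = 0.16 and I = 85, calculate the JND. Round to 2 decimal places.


JND = k * I
JND = 0.16 * 85
= 13.60


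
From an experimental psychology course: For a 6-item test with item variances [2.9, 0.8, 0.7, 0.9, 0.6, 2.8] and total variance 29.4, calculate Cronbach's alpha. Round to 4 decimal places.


alpha = (k/(k-1)) * (1 - sum(s_i^2)/s_total^2)
sum(item variances) = 8.7
k/(k-1) = 6/5 = 1.2
1 - 8.7/29.4 = 1 - 0.295918 = 0.704082
alpha = 1.2 * 0.704082
= 0.8449


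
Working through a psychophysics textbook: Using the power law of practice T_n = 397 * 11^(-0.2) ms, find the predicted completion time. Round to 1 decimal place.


T_n = 397 * 11^(-0.2)
11^(-0.2) = 0.619044
T_n = 397 * 0.619044
= 245.8 ms


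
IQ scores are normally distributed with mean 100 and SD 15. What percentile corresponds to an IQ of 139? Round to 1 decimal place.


z = (IQ - mean) / SD
z = (139 - 100) / 15 = 2.6
Percentile = Phi(2.6) * 100
Phi(2.6) = 0.995339
= 99.5


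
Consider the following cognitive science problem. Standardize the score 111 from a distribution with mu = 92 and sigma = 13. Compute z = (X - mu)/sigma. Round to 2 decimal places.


z = (X - mu) / sigma
= (111 - 92) / 13
= 19 / 13
= 1.46


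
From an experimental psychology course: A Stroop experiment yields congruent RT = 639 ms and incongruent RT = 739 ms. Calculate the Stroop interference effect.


Stroop effect = RT(incongruent) - RT(congruent)
= 739 - 639
= 100 ms
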